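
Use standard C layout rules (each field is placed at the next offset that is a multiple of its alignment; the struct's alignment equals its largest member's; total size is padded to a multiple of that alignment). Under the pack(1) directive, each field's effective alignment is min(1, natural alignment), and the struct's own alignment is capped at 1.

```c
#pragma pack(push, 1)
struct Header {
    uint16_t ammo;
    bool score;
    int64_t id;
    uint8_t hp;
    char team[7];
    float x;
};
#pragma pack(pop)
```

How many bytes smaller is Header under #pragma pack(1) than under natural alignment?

9

natural layout:
  ammo at 0 (size 2, align 2) → ends 2
  score at 2 (size 1, align 1) → ends 3
  pad 5 to align 8 for id
  id at 8 (size 8, align 8) → ends 16
  hp at 16 (size 1, align 1) → ends 17
  team at 17 (size 7, align 1) → ends 24
  x at 24 (size 4, align 4) → ends 28
  tail pad 4 to reach multiple of 8
  total 32 bytes, alignment 8
packed(1) layout:
  ammo at 0 (size 2, align 1) → ends 2
  score at 2 (size 1, align 1) → ends 3
  id at 3 (size 8, align 1) → ends 11
  hp at 11 (size 1, align 1) → ends 12
  team at 12 (size 7, align 1) → ends 19
  x at 19 (size 4, align 1) → ends 23
  total 23 bytes, alignment 1
32 − 23 = 9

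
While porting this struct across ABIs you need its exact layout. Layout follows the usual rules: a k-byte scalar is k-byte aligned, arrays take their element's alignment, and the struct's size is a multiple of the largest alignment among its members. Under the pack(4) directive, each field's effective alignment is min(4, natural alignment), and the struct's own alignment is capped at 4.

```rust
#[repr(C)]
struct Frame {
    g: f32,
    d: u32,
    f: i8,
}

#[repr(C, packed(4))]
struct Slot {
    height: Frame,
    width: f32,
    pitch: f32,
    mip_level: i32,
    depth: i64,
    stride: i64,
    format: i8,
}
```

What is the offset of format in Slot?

40

Frame: @0: g [4B, align 4] → 4; @4: d [4B, align 4] → 8; @8: f [1B, align 1] → 9; +3 tail pad (align 4); size 12, align 4
@0: height [12B, align 4] → 12
@12: width [4B, align 4] → 16
@16: pitch [4B, align 4] → 20
@20: mip_level [4B, align 4] → 24
@24: depth [8B, align 4] → 32
@32: stride [8B, align 4] → 40
@40: format [1B, align 1] → 41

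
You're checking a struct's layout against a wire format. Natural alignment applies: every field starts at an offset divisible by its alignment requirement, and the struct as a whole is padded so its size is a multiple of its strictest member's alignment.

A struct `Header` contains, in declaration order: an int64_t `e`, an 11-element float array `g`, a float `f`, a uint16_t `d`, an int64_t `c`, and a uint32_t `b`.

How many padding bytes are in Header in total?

@0: e [8B, align 8] → 8
@8: g [44B, align 4] → 52
@52: f [4B, align 4] → 56
@56: d [2B, align 2] → 58
+6 pad (align 8)
@64: c [8B, align 8] → 72
@72: b [4B, align 4] → 76
+4 tail pad (align 8)
size 80, align 8
data bytes 70, size 80 → padding 10

10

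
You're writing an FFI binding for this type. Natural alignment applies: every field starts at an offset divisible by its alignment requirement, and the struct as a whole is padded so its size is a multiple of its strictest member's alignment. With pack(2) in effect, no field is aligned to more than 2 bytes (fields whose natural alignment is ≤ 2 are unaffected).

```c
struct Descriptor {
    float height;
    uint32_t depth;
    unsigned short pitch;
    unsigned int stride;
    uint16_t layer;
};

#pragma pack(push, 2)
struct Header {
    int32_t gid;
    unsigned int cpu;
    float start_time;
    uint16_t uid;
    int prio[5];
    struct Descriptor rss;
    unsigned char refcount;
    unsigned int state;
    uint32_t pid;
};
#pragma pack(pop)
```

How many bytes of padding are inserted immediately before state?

1

Descriptor: @0: height [4B, align 4] → 4; @4: depth [4B, align 4] → 8; @8: pitch [2B, align 2] → 10; +2 pad (align 4); @12: stride [4B, align 4] → 16; @16: layer [2B, align 2] → 18; +2 tail pad (align 4); size 20, align 4
@0: gid [4B, align 2] → 4
@4: cpu [4B, align 2] → 8
@8: start_time [4B, align 2] → 12
@12: uid [2B, align 2] → 14
@14: prio [20B, align 2] → 34
@34: rss [20B, align 2] → 54
@54: refcount [1B, align 1] → 55
+1 pad (align 2)
@56: state [4B, align 2] → 60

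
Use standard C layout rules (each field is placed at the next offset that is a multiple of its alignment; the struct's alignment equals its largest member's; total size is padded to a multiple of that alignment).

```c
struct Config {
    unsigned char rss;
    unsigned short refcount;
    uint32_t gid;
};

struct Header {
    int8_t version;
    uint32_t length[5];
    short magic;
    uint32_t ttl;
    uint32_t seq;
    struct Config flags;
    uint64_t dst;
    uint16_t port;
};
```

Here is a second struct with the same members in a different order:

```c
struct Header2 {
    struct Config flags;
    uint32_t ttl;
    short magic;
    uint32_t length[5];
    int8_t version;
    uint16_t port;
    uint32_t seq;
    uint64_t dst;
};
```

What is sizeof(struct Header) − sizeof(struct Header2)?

Config: @0: rss [1B, align 1] → 1; +1 pad (align 2); @2: refcount [2B, align 2] → 4; @4: gid [4B, align 4] → 8; size 8, align 4
@0: version [1B, align 1] → 1
+3 pad (align 4)
@4: length [20B, align 4] → 24
@24: magic [2B, align 2] → 26
+2 pad (align 4)
@28: ttl [4B, align 4] → 32
@32: seq [4B, align 4] → 36
@36: flags [8B, align 4] → 44
+4 pad (align 8)
@48: dst [8B, align 8] → 56
@56: port [2B, align 2] → 58
+6 tail pad (align 8)
size 64, align 8
— Header2 —
@0: flags [8B, align 4] → 8
@8: ttl [4B, align 4] → 12
@12: magic [2B, align 2] → 14
+2 pad (align 4)
@16: length [20B, align 4] → 36
@36: version [1B, align 1] → 37
+1 pad (align 2)
@38: port [2B, align 2] → 40
@40: seq [4B, align 4] → 44
+4 pad (align 8)
@48: dst [8B, align 8] → 56
size 56, align 8
64 − 56 = 8

8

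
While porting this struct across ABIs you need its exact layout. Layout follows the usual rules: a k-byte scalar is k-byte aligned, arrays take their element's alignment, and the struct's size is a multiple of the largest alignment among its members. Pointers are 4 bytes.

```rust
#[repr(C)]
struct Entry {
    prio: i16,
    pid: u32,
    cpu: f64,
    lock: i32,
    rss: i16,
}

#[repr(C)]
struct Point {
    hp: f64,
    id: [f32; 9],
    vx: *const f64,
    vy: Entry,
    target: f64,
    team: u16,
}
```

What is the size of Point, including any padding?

Entry: 0..2  prio  (2B, 2-aligned); 2..4  -- padding (2B); 4..8  pid  (4B, 4-aligned); 8..16  cpu  (8B, 8-aligned); 16..20  lock  (4B, 4-aligned); 20..22  rss  (2B, 2-aligned); 22..24  -- tail padding (2B); sizeof = 24, alignof = 8
0..8  hp  (8B, 8-aligned)
8..44  id  (36B, 4-aligned)
44..48  vx  (4B, 4-aligned)
48..72  vy  (24B, 8-aligned)
72..80  target  (8B, 8-aligned)
80..82  team  (2B, 2-aligned)
82..88  -- tail padding (6B)
sizeof = 88, alignof = 8

88 bytes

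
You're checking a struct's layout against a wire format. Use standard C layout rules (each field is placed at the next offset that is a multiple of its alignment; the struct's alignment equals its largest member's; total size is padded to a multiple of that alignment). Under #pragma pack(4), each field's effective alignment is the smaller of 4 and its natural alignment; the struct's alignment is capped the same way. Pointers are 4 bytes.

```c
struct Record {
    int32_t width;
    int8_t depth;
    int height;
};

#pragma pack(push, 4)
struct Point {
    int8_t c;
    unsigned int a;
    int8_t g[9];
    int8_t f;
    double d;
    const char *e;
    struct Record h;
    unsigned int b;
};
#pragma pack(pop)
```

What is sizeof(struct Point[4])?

Record: width at 0 (size 4, align 4) → ends 4; depth at 4 (size 1, align 1) → ends 5; pad 3 to align 4 for height; height at 8 (size 4, align 4) → ends 12; total 12 bytes, alignment 4
c at 0 (size 1, align 1) → ends 1
pad 3 to align 4 for a
a at 4 (size 4, align 4) → ends 8
g at 8 (size 9, align 1) → ends 17
f at 17 (size 1, align 1) → ends 18
pad 2 to align 4 for d
d at 20 (size 8, align 4) → ends 28
e at 28 (size 4, align 4) → ends 32
h at 32 (size 12, align 4) → ends 44
b at 44 (size 4, align 4) → ends 48
total 48 bytes, alignment 4
array of 4: 4 × 48 = 192

192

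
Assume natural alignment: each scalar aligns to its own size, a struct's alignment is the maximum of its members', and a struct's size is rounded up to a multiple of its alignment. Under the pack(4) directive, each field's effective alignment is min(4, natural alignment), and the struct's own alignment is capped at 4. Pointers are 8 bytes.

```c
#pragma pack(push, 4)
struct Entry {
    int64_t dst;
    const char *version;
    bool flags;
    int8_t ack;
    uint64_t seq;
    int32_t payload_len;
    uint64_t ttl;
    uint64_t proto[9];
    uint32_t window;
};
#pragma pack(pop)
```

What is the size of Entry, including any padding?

@0: dst [8B, align 4] → 8
@8: version [8B, align 4] → 16
@16: flags [1B, align 1] → 17
@17: ack [1B, align 1] → 18
+2 pad (align 4)
@20: seq [8B, align 4] → 28
@28: payload_len [4B, align 4] → 32
@32: ttl [8B, align 4] → 40
@40: proto [72B, align 4] → 112
@112: window [4B, align 4] → 116
size 116, align 4

116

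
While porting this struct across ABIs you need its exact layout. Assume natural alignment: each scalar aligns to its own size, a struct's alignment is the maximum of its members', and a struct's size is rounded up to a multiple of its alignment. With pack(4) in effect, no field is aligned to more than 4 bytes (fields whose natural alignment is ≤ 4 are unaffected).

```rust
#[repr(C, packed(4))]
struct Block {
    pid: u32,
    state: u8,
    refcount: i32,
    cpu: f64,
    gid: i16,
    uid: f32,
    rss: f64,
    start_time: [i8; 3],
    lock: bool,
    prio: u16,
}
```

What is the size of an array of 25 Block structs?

1100

@0: pid [4B, align 4] → 4
@4: state [1B, align 1] → 5
+3 pad (align 4)
@8: refcount [4B, align 4] → 12
@12: cpu [8B, align 4] → 20
@20: gid [2B, align 2] → 22
+2 pad (align 4)
@24: uid [4B, align 4] → 28
@28: rss [8B, align 4] → 36
@36: start_time [3B, align 1] → 39
@39: lock [1B, align 1] → 40
@40: prio [2B, align 2] → 42
+2 tail pad (align 4)
size 44, align 4
array of 25: 25 × 44 = 1100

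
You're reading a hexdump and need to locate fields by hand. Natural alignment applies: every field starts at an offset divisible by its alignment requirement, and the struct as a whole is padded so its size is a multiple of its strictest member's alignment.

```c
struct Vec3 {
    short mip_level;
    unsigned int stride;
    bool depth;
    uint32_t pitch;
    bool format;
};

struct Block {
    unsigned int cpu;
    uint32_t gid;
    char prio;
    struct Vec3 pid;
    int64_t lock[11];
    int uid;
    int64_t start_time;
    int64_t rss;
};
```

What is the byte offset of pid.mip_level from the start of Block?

Vec3: mip_level at 0 (size 2, align 2) → ends 2; pad 2 to align 4 for stride; stride at 4 (size 4, align 4) → ends 8; depth at 8 (size 1, align 1) → ends 9; pad 3 to align 4 for pitch; pitch at 12 (size 4, align 4) → ends 16; format at 16 (size 1, align 1) → ends 17; tail pad 3 to reach multiple of 4; total 20 bytes, alignment 4
cpu at 0 (size 4, align 4) → ends 4
gid at 4 (size 4, align 4) → ends 8
prio at 8 (size 1, align 1) → ends 9
pad 3 to align 4 for pid
pid at 12 (size 20, align 4) → ends 32
within Vec3: mip_level at 0
12 + 0 = 12

12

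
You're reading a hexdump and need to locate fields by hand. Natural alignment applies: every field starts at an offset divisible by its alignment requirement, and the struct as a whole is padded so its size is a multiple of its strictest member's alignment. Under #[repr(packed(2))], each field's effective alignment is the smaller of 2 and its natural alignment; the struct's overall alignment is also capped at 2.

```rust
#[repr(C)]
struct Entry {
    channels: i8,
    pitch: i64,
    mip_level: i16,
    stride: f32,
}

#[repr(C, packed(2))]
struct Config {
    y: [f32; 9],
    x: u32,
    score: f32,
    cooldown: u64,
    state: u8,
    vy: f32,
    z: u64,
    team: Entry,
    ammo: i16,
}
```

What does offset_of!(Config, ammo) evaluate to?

Entry: 0..1  channels  (1B, 1-aligned); 1..8  -- padding (7B); 8..16  pitch  (8B, 8-aligned); 16..18  mip_level  (2B, 2-aligned); 18..20  -- padding (2B); 20..24  stride  (4B, 4-aligned); sizeof = 24, alignof = 8
0..36  y  (36B, 2-aligned)
36..40  x  (4B, 2-aligned)
40..44  score  (4B, 2-aligned)
44..52  cooldown  (8B, 2-aligned)
52..53  state  (1B, 1-aligned)
53..54  -- padding (1B)
54..58  vy  (4B, 2-aligned)
58..66  z  (8B, 2-aligned)
66..90  team  (24B, 2-aligned)
90..92  ammo  (2B, 2-aligned)

90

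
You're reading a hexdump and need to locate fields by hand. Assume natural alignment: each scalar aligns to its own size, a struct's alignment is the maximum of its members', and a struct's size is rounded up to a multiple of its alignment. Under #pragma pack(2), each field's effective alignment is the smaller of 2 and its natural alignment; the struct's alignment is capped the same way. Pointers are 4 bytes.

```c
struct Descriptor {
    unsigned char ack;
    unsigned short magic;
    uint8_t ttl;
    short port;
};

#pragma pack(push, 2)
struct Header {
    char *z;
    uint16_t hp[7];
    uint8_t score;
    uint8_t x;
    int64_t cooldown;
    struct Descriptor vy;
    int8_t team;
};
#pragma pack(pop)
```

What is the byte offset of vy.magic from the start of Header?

30

Descriptor: 0..1  ack  (1B, 1-aligned); 1..2  -- padding (1B); 2..4  magic  (2B, 2-aligned); 4..5  ttl  (1B, 1-aligned); 5..6  -- padding (1B); 6..8  port  (2B, 2-aligned); sizeof = 8, alignof = 2
0..4  z  (4B, 2-aligned)
4..18  hp  (14B, 2-aligned)
18..19  score  (1B, 1-aligned)
19..20  x  (1B, 1-aligned)
20..28  cooldown  (8B, 2-aligned)
28..36  vy  (8B, 2-aligned)
within Descriptor: magic at 2
28 + 2 = 30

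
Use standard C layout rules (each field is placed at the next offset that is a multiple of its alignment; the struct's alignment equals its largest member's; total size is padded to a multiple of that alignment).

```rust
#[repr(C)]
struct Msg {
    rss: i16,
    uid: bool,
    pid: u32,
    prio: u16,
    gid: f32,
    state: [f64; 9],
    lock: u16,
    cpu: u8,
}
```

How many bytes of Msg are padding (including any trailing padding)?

8

@0: rss [2B, align 2] → 2
@2: uid [1B, align 1] → 3
+1 pad (align 4)
@4: pid [4B, align 4] → 8
@8: prio [2B, align 2] → 10
+2 pad (align 4)
@12: gid [4B, align 4] → 16
@16: state [72B, align 8] → 88
@88: lock [2B, align 2] → 90
@90: cpu [1B, align 1] → 91
+5 tail pad (align 8)
size 96, align 8
data bytes 88, size 96 → padding 8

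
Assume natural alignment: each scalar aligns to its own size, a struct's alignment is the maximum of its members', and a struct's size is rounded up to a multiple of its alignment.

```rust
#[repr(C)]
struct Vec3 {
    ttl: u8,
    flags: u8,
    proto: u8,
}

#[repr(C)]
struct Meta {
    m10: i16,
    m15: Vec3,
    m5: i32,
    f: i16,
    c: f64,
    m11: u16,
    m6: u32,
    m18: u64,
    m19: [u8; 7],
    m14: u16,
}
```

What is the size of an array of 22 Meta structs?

Vec3: @0: ttl [1B, align 1] → 1; @1: flags [1B, align 1] → 2; @2: proto [1B, align 1] → 3; size 3, align 1
@0: m10 [2B, align 2] → 2
@2: m15 [3B, align 1] → 5
+3 pad (align 4)
@8: m5 [4B, align 4] → 12
@12: f [2B, align 2] → 14
+2 pad (align 8)
@16: c [8B, align 8] → 24
@24: m11 [2B, align 2] → 26
+2 pad (align 4)
@28: m6 [4B, align 4] → 32
@32: m18 [8B, align 8] → 40
@40: m19 [7B, align 1] → 47
+1 pad (align 2)
@48: m14 [2B, align 2] → 50
+6 tail pad (align 8)
size 56, align 8
array of 22: 22 × 56 = 1232

1232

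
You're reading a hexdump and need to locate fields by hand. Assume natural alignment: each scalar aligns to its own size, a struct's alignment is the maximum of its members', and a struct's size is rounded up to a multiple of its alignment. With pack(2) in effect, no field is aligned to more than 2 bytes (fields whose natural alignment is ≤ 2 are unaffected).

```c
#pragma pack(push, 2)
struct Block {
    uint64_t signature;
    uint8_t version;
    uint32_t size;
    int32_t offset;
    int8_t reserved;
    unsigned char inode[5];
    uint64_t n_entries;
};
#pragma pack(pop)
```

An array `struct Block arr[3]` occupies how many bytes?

0..8  signature  (8B, 2-aligned)
8..9  version  (1B, 1-aligned)
9..10  -- padding (1B)
10..14  size  (4B, 2-aligned)
14..18  offset  (4B, 2-aligned)
18..19  reserved  (1B, 1-aligned)
19..24  inode  (5B, 1-aligned)
24..32  n_entries  (8B, 2-aligned)
sizeof = 32, alignof = 2
array of 3: 3 × 32 = 96

96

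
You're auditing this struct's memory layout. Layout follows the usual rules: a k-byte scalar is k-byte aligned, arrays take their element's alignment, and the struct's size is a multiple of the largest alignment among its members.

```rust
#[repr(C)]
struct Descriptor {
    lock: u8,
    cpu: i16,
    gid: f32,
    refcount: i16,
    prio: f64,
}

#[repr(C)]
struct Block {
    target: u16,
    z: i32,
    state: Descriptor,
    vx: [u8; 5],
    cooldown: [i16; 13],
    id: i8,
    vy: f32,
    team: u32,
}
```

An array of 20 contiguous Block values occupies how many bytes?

Descriptor: 0..1  lock  (1B, 1-aligned); 1..2  -- padding (1B); 2..4  cpu  (2B, 2-aligned); 4..8  gid  (4B, 4-aligned); 8..10  refcount  (2B, 2-aligned); 10..16  -- padding (6B); 16..24  prio  (8B, 8-aligned); sizeof = 24, alignof = 8
0..2  target  (2B, 2-aligned)
2..4  -- padding (2B)
4..8  z  (4B, 4-aligned)
8..32  state  (24B, 8-aligned)
32..37  vx  (5B, 1-aligned)
37..38  -- padding (1B)
38..64  cooldown  (26B, 2-aligned)
64..65  id  (1B, 1-aligned)
65..68  -- padding (3B)
68..72  vy  (4B, 4-aligned)
72..76  team  (4B, 4-aligned)
76..80  -- tail padding (4B)
sizeof = 80, alignof = 8
array of 20: 20 × 80 = 1600

1600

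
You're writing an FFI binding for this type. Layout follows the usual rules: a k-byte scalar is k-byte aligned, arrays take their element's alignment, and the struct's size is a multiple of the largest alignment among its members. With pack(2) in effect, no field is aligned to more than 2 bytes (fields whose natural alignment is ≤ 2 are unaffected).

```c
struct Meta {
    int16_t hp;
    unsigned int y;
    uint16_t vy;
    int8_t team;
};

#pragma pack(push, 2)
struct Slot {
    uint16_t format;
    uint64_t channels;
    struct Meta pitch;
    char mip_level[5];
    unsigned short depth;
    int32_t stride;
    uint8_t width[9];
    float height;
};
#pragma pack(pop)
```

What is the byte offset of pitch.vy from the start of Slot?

Meta: 0..2  hp  (2B, 2-aligned); 2..4  -- padding (2B); 4..8  y  (4B, 4-aligned); 8..10  vy  (2B, 2-aligned); 10..11  team  (1B, 1-aligned); 11..12  -- tail padding (1B); sizeof = 12, alignof = 4
0..2  format  (2B, 2-aligned)
2..10  channels  (8B, 2-aligned)
10..22  pitch  (12B, 2-aligned)
within Meta: vy at 8
10 + 8 = 18

18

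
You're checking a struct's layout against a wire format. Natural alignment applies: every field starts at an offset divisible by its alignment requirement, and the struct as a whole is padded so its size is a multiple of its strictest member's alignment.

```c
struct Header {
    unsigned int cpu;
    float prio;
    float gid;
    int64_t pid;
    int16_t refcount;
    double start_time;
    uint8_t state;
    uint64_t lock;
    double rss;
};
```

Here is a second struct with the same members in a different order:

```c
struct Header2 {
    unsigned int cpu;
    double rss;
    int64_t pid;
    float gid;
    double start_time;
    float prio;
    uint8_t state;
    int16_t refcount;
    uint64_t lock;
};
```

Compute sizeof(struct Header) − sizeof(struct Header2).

@0: cpu [4B, align 4] → 4
@4: prio [4B, align 4] → 8
@8: gid [4B, align 4] → 12
+4 pad (align 8)
@16: pid [8B, align 8] → 24
@24: refcount [2B, align 2] → 26
+6 pad (align 8)
@32: start_time [8B, align 8] → 40
@40: state [1B, align 1] → 41
+7 pad (align 8)
@48: lock [8B, align 8] → 56
@56: rss [8B, align 8] → 64
size 64, align 8
— Header2 —
@0: cpu [4B, align 4] → 4
+4 pad (align 8)
@8: rss [8B, align 8] → 16
@16: pid [8B, align 8] → 24
@24: gid [4B, align 4] → 28
+4 pad (align 8)
@32: start_time [8B, align 8] → 40
@40: prio [4B, align 4] → 44
@44: state [1B, align 1] → 45
+1 pad (align 2)
@46: refcount [2B, align 2] → 48
@48: lock [8B, align 8] → 56
size 56, align 8
64 − 56 = 8

8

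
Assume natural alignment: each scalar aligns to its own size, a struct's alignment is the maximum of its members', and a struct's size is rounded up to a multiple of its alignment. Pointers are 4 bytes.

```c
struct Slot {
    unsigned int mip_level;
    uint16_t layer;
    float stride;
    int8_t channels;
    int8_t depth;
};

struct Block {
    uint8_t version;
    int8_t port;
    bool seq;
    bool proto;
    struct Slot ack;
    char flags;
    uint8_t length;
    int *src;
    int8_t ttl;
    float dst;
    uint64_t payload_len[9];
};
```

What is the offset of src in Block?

24

Slot: @0: mip_level [4B, align 4] → 4; @4: layer [2B, align 2] → 6; +2 pad (align 4); @8: stride [4B, align 4] → 12; @12: channels [1B, align 1] → 13; @13: depth [1B, align 1] → 14; +2 tail pad (align 4); size 16, align 4
@0: version [1B, align 1] → 1
@1: port [1B, align 1] → 2
@2: seq [1B, align 1] → 3
@3: proto [1B, align 1] → 4
@4: ack [16B, align 4] → 20
@20: flags [1B, align 1] → 21
@21: length [1B, align 1] → 22
+2 pad (align 4)
@24: src [4B, align 4] → 28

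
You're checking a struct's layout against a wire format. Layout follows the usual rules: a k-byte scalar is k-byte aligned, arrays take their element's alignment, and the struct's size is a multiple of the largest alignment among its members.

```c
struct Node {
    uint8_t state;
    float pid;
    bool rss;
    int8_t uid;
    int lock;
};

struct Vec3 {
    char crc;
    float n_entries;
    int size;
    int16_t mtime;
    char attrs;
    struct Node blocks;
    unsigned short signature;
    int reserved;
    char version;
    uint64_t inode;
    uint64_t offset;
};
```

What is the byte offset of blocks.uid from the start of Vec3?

Node: @0: state [1B, align 1] → 1; +3 pad (align 4); @4: pid [4B, align 4] → 8; @8: rss [1B, align 1] → 9; @9: uid [1B, align 1] → 10; +2 pad (align 4); @12: lock [4B, align 4] → 16; size 16, align 4
@0: crc [1B, align 1] → 1
+3 pad (align 4)
@4: n_entries [4B, align 4] → 8
@8: size [4B, align 4] → 12
@12: mtime [2B, align 2] → 14
@14: attrs [1B, align 1] → 15
+1 pad (align 4)
@16: blocks [16B, align 4] → 32
within Node: uid at 9
16 + 9 = 25

25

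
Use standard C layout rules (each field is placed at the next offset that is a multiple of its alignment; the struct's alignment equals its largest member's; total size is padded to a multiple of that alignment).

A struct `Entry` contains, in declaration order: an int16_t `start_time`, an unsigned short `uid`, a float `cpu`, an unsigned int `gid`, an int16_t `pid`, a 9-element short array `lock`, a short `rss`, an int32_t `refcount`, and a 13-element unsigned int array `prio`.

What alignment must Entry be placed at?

member alignments: start_time=2, uid=2, cpu=4, gid=4, pid=2, lock=2, rss=2, refcount=4, prio=4
max = 4

4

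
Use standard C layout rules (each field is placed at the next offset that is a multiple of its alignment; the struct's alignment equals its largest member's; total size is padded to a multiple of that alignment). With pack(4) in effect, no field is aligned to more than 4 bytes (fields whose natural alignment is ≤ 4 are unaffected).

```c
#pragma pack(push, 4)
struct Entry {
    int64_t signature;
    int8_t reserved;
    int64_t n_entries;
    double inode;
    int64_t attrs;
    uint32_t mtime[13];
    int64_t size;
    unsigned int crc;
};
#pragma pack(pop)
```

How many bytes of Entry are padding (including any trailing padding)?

signature at 0 (size 8, align 4) → ends 8
reserved at 8 (size 1, align 1) → ends 9
pad 3 to align 4 for n_entries
n_entries at 12 (size 8, align 4) → ends 20
inode at 20 (size 8, align 4) → ends 28
attrs at 28 (size 8, align 4) → ends 36
mtime at 36 (size 52, align 4) → ends 88
size at 88 (size 8, align 4) → ends 96
crc at 96 (size 4, align 4) → ends 100
total 100 bytes, alignment 4
data bytes 97, size 100 → padding 3

3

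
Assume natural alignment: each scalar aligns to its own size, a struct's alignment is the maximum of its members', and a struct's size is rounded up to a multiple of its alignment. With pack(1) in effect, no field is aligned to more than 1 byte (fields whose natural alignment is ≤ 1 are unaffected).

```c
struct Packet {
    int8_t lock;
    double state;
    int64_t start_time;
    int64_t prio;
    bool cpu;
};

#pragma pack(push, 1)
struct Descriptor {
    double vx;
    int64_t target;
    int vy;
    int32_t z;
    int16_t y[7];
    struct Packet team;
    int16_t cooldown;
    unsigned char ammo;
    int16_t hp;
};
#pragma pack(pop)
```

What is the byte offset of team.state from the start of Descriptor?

Packet: lock at 0 (size 1, align 1) → ends 1; pad 7 to align 8 for state; state at 8 (size 8, align 8) → ends 16; start_time at 16 (size 8, align 8) → ends 24; prio at 24 (size 8, align 8) → ends 32; cpu at 32 (size 1, align 1) → ends 33; tail pad 7 to reach multiple of 8; total 40 bytes, alignment 8
vx at 0 (size 8, align 1) → ends 8
target at 8 (size 8, align 1) → ends 16
vy at 16 (size 4, align 1) → ends 20
z at 20 (size 4, align 1) → ends 24
y at 24 (size 14, align 1) → ends 38
team at 38 (size 40, align 1) → ends 78
within Packet: state at 8
38 + 8 = 46

46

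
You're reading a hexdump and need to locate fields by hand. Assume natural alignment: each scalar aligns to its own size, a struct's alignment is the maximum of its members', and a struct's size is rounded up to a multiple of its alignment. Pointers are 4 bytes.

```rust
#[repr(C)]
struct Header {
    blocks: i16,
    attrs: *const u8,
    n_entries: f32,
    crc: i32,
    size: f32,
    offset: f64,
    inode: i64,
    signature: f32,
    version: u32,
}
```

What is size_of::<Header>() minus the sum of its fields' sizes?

blocks at 0 (size 2, align 2) → ends 2
pad 2 to align 4 for attrs
attrs at 4 (size 4, align 4) → ends 8
n_entries at 8 (size 4, align 4) → ends 12
crc at 12 (size 4, align 4) → ends 16
size at 16 (size 4, align 4) → ends 20
pad 4 to align 8 for offset
offset at 24 (size 8, align 8) → ends 32
inode at 32 (size 8, align 8) → ends 40
signature at 40 (size 4, align 4) → ends 44
version at 44 (size 4, align 4) → ends 48
total 48 bytes, alignment 8
data bytes 42, size 48 → padding 6

6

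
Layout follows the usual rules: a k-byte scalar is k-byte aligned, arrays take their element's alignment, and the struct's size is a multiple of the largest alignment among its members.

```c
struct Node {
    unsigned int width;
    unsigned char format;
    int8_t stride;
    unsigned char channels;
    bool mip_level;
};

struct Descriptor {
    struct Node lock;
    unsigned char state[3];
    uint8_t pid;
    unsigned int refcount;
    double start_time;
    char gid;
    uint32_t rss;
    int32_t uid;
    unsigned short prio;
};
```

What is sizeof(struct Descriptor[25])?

Node: width at 0 (size 4, align 4) → ends 4; format at 4 (size 1, align 1) → ends 5; stride at 5 (size 1, align 1) → ends 6; channels at 6 (size 1, align 1) → ends 7; mip_level at 7 (size 1, align 1) → ends 8; total 8 bytes, alignment 4
lock at 0 (size 8, align 4) → ends 8
state at 8 (size 3, align 1) → ends 11
pid at 11 (size 1, align 1) → ends 12
refcount at 12 (size 4, align 4) → ends 16
start_time at 16 (size 8, align 8) → ends 24
gid at 24 (size 1, align 1) → ends 25
pad 3 to align 4 for rss
rss at 28 (size 4, align 4) → ends 32
uid at 32 (size 4, align 4) → ends 36
prio at 36 (size 2, align 2) → ends 38
tail pad 2 to reach multiple of 8
total 40 bytes, alignment 8
array of 25: 25 × 40 = 1000

1000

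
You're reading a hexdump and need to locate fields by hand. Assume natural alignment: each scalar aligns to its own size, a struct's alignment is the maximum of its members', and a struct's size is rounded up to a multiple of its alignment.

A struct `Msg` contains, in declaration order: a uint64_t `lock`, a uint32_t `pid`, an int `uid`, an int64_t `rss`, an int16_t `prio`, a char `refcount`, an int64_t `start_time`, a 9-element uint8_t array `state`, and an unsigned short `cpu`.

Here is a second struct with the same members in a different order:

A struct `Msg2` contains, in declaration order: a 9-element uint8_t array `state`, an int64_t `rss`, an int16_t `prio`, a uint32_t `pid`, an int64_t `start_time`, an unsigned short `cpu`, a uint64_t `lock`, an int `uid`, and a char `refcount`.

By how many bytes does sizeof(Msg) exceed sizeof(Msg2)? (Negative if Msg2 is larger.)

lock at 0 (size 8, align 8) → ends 8
pid at 8 (size 4, align 4) → ends 12
uid at 12 (size 4, align 4) → ends 16
rss at 16 (size 8, align 8) → ends 24
prio at 24 (size 2, align 2) → ends 26
refcount at 26 (size 1, align 1) → ends 27
pad 5 to align 8 for start_time
start_time at 32 (size 8, align 8) → ends 40
state at 40 (size 9, align 1) → ends 49
pad 1 to align 2 for cpu
cpu at 50 (size 2, align 2) → ends 52
tail pad 4 to reach multiple of 8
total 56 bytes, alignment 8
— Msg2 —
state at 0 (size 9, align 1) → ends 9
pad 7 to align 8 for rss
rss at 16 (size 8, align 8) → ends 24
prio at 24 (size 2, align 2) → ends 26
pad 2 to align 4 for pid
pid at 28 (size 4, align 4) → ends 32
start_time at 32 (size 8, align 8) → ends 40
cpu at 40 (size 2, align 2) → ends 42
pad 6 to align 8 for lock
lock at 48 (size 8, align 8) → ends 56
uid at 56 (size 4, align 4) → ends 60
refcount at 60 (size 1, align 1) → ends 61
tail pad 3 to reach multiple of 8
total 64 bytes, alignment 8
56 − 64 = -8

-8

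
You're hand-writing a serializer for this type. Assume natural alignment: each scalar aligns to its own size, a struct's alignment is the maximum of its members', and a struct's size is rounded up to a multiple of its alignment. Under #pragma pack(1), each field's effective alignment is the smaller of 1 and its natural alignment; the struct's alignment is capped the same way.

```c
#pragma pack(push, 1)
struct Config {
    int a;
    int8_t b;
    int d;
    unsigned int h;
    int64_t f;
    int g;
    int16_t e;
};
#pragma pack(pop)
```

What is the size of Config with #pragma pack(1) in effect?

27

a at 0 (size 4, align 1) → ends 4
b at 4 (size 1, align 1) → ends 5
d at 5 (size 4, align 1) → ends 9
h at 9 (size 4, align 1) → ends 13
f at 13 (size 8, align 1) → ends 21
g at 21 (size 4, align 1) → ends 25
e at 25 (size 2, align 1) → ends 27
total 27 bytes, alignment 1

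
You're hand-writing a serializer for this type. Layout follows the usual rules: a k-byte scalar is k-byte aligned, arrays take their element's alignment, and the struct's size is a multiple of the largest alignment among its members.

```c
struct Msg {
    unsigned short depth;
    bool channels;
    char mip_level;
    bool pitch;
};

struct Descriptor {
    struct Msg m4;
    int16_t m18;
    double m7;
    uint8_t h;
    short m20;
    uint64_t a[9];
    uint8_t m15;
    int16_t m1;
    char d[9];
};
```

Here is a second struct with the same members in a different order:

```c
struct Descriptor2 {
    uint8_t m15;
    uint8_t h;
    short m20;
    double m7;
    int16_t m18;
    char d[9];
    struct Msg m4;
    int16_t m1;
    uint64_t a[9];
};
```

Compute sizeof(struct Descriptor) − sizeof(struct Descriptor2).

0

Msg: depth at 0 (size 2, align 2) → ends 2; channels at 2 (size 1, align 1) → ends 3; mip_level at 3 (size 1, align 1) → ends 4; pitch at 4 (size 1, align 1) → ends 5; tail pad 1 to reach multiple of 2; total 6 bytes, alignment 2
m4 at 0 (size 6, align 2) → ends 6
m18 at 6 (size 2, align 2) → ends 8
m7 at 8 (size 8, align 8) → ends 16
h at 16 (size 1, align 1) → ends 17
pad 1 to align 2 for m20
m20 at 18 (size 2, align 2) → ends 20
pad 4 to align 8 for a
a at 24 (size 72, align 8) → ends 96
m15 at 96 (size 1, align 1) → ends 97
pad 1 to align 2 for m1
m1 at 98 (size 2, align 2) → ends 100
d at 100 (size 9, align 1) → ends 109
tail pad 3 to reach multiple of 8
total 112 bytes, alignment 8
— Descriptor2 —
m15 at 0 (size 1, align 1) → ends 1
h at 1 (size 1, align 1) → ends 2
m20 at 2 (size 2, align 2) → ends 4
pad 4 to align 8 for m7
m7 at 8 (size 8, align 8) → ends 16
m18 at 16 (size 2, align 2) → ends 18
d at 18 (size 9, align 1) → ends 27
pad 1 to align 2 for m4
m4 at 28 (size 6, align 2) → ends 34
m1 at 34 (size 2, align 2) → ends 36
pad 4 to align 8 for a
a at 40 (size 72, align 8) → ends 112
total 112 bytes, alignment 8
112 − 112 = 0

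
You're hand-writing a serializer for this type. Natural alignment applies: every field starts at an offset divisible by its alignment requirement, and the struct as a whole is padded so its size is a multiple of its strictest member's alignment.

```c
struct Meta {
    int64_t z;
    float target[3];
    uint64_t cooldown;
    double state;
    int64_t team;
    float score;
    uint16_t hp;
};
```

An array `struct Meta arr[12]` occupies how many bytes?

z at 0 (size 8, align 8) → ends 8
target at 8 (size 12, align 4) → ends 20
pad 4 to align 8 for cooldown
cooldown at 24 (size 8, align 8) → ends 32
state at 32 (size 8, align 8) → ends 40
team at 40 (size 8, align 8) → ends 48
score at 48 (size 4, align 4) → ends 52
hp at 52 (size 2, align 2) → ends 54
tail pad 2 to reach multiple of 8
total 56 bytes, alignment 8
array of 12: 12 × 56 = 672

672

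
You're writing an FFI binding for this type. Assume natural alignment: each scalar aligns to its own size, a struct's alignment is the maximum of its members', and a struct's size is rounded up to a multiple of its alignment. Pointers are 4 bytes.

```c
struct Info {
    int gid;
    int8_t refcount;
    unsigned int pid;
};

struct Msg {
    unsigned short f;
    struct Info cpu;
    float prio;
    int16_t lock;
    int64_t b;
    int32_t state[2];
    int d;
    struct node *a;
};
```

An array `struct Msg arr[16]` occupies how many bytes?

768

Info: gid at 0 (size 4, align 4) → ends 4; refcount at 4 (size 1, align 1) → ends 5; pad 3 to align 4 for pid; pid at 8 (size 4, align 4) → ends 12; total 12 bytes, alignment 4
f at 0 (size 2, align 2) → ends 2
pad 2 to align 4 for cpu
cpu at 4 (size 12, align 4) → ends 16
prio at 16 (size 4, align 4) → ends 20
lock at 20 (size 2, align 2) → ends 22
pad 2 to align 8 for b
b at 24 (size 8, align 8) → ends 32
state at 32 (size 8, align 4) → ends 40
d at 40 (size 4, align 4) → ends 44
a at 44 (size 4, align 4) → ends 48
total 48 bytes, alignment 8
array of 16: 16 × 48 = 768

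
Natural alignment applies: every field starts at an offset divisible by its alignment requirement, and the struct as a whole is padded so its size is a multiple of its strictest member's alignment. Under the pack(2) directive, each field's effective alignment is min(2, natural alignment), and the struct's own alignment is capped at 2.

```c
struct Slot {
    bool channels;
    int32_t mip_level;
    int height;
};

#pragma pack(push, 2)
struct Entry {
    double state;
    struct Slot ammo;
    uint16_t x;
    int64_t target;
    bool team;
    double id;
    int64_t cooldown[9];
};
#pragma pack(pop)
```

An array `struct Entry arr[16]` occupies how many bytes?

Slot: channels at 0 (size 1, align 1) → ends 1; pad 3 to align 4 for mip_level; mip_level at 4 (size 4, align 4) → ends 8; height at 8 (size 4, align 4) → ends 12; total 12 bytes, alignment 4
state at 0 (size 8, align 2) → ends 8
ammo at 8 (size 12, align 2) → ends 20
x at 20 (size 2, align 2) → ends 22
target at 22 (size 8, align 2) → ends 30
team at 30 (size 1, align 1) → ends 31
pad 1 to align 2 for id
id at 32 (size 8, align 2) → ends 40
cooldown at 40 (size 72, align 2) → ends 112
total 112 bytes, alignment 2
array of 16: 16 × 112 = 1792

1792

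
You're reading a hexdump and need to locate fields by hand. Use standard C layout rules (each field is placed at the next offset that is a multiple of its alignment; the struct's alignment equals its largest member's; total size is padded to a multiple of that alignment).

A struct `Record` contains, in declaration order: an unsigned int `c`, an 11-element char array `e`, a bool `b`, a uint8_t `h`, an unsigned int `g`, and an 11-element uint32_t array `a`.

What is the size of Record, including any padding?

c at 0 (size 4, align 4) → ends 4
e at 4 (size 11, align 1) → ends 15
b at 15 (size 1, align 1) → ends 16
h at 16 (size 1, align 1) → ends 17
pad 3 to align 4 for g
g at 20 (size 4, align 4) → ends 24
a at 24 (size 44, align 4) → ends 68
total 68 bytes, alignment 4

68 bytes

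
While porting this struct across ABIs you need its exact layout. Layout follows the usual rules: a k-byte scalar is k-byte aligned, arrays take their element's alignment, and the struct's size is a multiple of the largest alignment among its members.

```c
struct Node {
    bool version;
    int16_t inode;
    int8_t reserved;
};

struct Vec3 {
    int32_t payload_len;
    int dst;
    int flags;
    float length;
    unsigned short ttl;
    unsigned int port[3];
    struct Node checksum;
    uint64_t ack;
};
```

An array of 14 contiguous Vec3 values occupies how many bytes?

672

Node: version at 0 (size 1, align 1) → ends 1; pad 1 to align 2 for inode; inode at 2 (size 2, align 2) → ends 4; reserved at 4 (size 1, align 1) → ends 5; tail pad 1 to reach multiple of 2; total 6 bytes, alignment 2
payload_len at 0 (size 4, align 4) → ends 4
dst at 4 (size 4, align 4) → ends 8
flags at 8 (size 4, align 4) → ends 12
length at 12 (size 4, align 4) → ends 16
ttl at 16 (size 2, align 2) → ends 18
pad 2 to align 4 for port
port at 20 (size 12, align 4) → ends 32
checksum at 32 (size 6, align 2) → ends 38
pad 2 to align 8 for ack
ack at 40 (size 8, align 8) → ends 48
total 48 bytes, alignment 8
array of 14: 14 × 48 = 672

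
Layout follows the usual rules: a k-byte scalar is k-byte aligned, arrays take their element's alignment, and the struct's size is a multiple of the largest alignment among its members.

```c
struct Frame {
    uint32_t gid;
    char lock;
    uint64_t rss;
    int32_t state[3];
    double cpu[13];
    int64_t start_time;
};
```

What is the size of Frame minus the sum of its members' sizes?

@0: gid [4B, align 4] → 4
@4: lock [1B, align 1] → 5
+3 pad (align 8)
@8: rss [8B, align 8] → 16
@16: state [12B, align 4] → 28
+4 pad (align 8)
@32: cpu [104B, align 8] → 136
@136: start_time [8B, align 8] → 144
size 144, align 8
data bytes 137, size 144 → padding 7

7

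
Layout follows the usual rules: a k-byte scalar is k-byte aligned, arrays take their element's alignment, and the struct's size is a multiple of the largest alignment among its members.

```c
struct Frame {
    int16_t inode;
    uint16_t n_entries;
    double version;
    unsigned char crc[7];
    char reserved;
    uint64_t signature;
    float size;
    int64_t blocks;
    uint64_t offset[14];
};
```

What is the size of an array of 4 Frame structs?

640

0..2  inode  (2B, 2-aligned)
2..4  n_entries  (2B, 2-aligned)
4..8  -- padding (4B)
8..16  version  (8B, 8-aligned)
16..23  crc  (7B, 1-aligned)
23..24  reserved  (1B, 1-aligned)
24..32  signature  (8B, 8-aligned)
32..36  size  (4B, 4-aligned)
36..40  -- padding (4B)
40..48  blocks  (8B, 8-aligned)
48..160  offset  (112B, 8-aligned)
sizeof = 160, alignof = 8
array of 4: 4 × 160 = 640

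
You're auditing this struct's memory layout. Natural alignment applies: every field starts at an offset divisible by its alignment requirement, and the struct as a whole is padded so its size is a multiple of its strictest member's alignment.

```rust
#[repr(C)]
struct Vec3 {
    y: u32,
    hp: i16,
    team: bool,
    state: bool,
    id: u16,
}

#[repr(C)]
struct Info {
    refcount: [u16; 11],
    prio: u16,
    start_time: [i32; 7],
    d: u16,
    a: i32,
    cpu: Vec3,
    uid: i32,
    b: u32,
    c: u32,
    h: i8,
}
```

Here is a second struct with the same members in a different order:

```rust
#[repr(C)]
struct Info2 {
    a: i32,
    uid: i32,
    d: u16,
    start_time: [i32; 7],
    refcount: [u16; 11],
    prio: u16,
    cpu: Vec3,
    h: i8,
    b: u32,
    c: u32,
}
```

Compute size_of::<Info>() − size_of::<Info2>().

0

Vec3: 0..4  y  (4B, 4-aligned); 4..6  hp  (2B, 2-aligned); 6..7  team  (1B, 1-aligned); 7..8  state  (1B, 1-aligned); 8..10  id  (2B, 2-aligned); 10..12  -- tail padding (2B); sizeof = 12, alignof = 4
0..22  refcount  (22B, 2-aligned)
22..24  prio  (2B, 2-aligned)
24..52  start_time  (28B, 4-aligned)
52..54  d  (2B, 2-aligned)
54..56  -- padding (2B)
56..60  a  (4B, 4-aligned)
60..72  cpu  (12B, 4-aligned)
72..76  uid  (4B, 4-aligned)
76..80  b  (4B, 4-aligned)
80..84  c  (4B, 4-aligned)
84..85  h  (1B, 1-aligned)
85..88  -- tail padding (3B)
sizeof = 88, alignof = 4
— Info2 —
0..4  a  (4B, 4-aligned)
4..8  uid  (4B, 4-aligned)
8..10  d  (2B, 2-aligned)
10..12  -- padding (2B)
12..40  start_time  (28B, 4-aligned)
40..62  refcount  (22B, 2-aligned)
62..64  prio  (2B, 2-aligned)
64..76  cpu  (12B, 4-aligned)
76..77  h  (1B, 1-aligned)
77..80  -- padding (3B)
80..84  b  (4B, 4-aligned)
84..88  c  (4B, 4-aligned)
sizeof = 88, alignof = 4
88 − 88 = 0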